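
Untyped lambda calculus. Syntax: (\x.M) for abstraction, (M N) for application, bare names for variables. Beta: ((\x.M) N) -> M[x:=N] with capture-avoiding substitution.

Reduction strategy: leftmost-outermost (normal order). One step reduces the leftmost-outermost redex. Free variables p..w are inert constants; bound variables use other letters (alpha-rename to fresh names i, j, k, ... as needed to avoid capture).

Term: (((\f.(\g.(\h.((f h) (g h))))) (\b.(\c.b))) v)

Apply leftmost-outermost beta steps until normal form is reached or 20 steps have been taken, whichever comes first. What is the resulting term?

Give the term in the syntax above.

Answer: (\h.h)

Derivation:
Step 0: (((\f.(\g.(\h.((f h) (g h))))) (\b.(\c.b))) v)
Step 1: ((\g.(\h.(((\b.(\c.b)) h) (g h)))) v)
Step 2: (\h.(((\b.(\c.b)) h) (v h)))
Step 3: (\h.((\c.h) (v h)))
Step 4: (\h.h)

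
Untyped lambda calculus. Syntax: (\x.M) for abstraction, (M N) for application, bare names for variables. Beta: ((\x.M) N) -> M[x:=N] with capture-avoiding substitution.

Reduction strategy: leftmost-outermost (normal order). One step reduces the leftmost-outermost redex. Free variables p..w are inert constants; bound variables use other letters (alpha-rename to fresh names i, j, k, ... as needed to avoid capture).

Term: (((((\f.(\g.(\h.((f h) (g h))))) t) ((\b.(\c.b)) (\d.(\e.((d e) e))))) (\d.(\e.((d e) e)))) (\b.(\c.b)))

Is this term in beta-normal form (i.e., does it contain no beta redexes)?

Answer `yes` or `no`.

Answer: no

Derivation:
Term: (((((\f.(\g.(\h.((f h) (g h))))) t) ((\b.(\c.b)) (\d.(\e.((d e) e))))) (\d.(\e.((d e) e)))) (\b.(\c.b)))
Found 2 beta redex(es).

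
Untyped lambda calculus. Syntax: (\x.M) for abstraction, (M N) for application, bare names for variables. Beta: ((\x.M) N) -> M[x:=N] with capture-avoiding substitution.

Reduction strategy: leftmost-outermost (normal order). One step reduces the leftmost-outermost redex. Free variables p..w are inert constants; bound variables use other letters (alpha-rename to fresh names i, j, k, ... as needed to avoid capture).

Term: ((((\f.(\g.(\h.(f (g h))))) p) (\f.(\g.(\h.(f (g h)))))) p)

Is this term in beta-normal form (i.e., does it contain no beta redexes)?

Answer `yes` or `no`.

Answer: no

Derivation:
Term: ((((\f.(\g.(\h.(f (g h))))) p) (\f.(\g.(\h.(f (g h)))))) p)
Found 1 beta redex(es).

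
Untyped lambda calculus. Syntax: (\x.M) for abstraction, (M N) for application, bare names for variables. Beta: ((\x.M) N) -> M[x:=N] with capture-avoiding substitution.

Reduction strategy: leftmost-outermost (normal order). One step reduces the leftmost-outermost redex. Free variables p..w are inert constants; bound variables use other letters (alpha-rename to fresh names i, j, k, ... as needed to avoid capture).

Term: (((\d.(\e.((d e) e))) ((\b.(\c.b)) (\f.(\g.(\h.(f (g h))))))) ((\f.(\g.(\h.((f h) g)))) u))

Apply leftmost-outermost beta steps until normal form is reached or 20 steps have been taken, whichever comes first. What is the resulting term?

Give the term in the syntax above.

Answer: (\g.(\h.(\i.((u i) (g h)))))

Derivation:
Step 0: (((\d.(\e.((d e) e))) ((\b.(\c.b)) (\f.(\g.(\h.(f (g h))))))) ((\f.(\g.(\h.((f h) g)))) u))
Step 1: ((\e.((((\b.(\c.b)) (\f.(\g.(\h.(f (g h)))))) e) e)) ((\f.(\g.(\h.((f h) g)))) u))
Step 2: ((((\b.(\c.b)) (\f.(\g.(\h.(f (g h)))))) ((\f.(\g.(\h.((f h) g)))) u)) ((\f.(\g.(\h.((f h) g)))) u))
Step 3: (((\c.(\f.(\g.(\h.(f (g h)))))) ((\f.(\g.(\h.((f h) g)))) u)) ((\f.(\g.(\h.((f h) g)))) u))
Step 4: ((\f.(\g.(\h.(f (g h))))) ((\f.(\g.(\h.((f h) g)))) u))
Step 5: (\g.(\h.(((\f.(\g.(\h.((f h) g)))) u) (g h))))
Step 6: (\g.(\h.((\g.(\h.((u h) g))) (g h))))
Step 7: (\g.(\h.(\i.((u i) (g h)))))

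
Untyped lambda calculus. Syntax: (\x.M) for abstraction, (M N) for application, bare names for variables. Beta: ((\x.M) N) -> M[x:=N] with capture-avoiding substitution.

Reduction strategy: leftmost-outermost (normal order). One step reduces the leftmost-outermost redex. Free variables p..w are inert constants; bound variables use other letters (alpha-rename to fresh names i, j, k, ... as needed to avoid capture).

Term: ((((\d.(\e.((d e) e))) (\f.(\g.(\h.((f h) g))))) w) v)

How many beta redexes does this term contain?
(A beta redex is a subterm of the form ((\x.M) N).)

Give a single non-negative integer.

Term: ((((\d.(\e.((d e) e))) (\f.(\g.(\h.((f h) g))))) w) v)
  Redex: ((\d.(\e.((d e) e))) (\f.(\g.(\h.((f h) g)))))
Total redexes: 1

Answer: 1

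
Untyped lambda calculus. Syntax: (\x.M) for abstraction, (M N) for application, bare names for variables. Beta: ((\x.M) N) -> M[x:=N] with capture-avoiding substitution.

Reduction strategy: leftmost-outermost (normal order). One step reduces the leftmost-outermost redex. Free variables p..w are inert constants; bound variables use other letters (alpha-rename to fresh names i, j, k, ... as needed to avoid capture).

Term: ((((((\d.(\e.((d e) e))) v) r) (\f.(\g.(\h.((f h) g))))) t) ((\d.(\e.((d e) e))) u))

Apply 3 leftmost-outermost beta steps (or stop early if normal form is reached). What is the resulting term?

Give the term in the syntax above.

Step 0: ((((((\d.(\e.((d e) e))) v) r) (\f.(\g.(\h.((f h) g))))) t) ((\d.(\e.((d e) e))) u))
Step 1: (((((\e.((v e) e)) r) (\f.(\g.(\h.((f h) g))))) t) ((\d.(\e.((d e) e))) u))
Step 2: (((((v r) r) (\f.(\g.(\h.((f h) g))))) t) ((\d.(\e.((d e) e))) u))
Step 3: (((((v r) r) (\f.(\g.(\h.((f h) g))))) t) (\e.((u e) e)))

Answer: (((((v r) r) (\f.(\g.(\h.((f h) g))))) t) (\e.((u e) e)))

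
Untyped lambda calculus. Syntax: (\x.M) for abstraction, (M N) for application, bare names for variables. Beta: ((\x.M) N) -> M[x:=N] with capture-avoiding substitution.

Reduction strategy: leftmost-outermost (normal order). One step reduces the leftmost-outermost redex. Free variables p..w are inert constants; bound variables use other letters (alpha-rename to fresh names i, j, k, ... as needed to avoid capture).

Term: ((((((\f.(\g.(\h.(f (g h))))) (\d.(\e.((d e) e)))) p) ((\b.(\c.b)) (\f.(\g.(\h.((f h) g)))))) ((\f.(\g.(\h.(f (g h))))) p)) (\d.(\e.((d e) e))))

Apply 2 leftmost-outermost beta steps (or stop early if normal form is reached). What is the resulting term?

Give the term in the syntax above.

Answer: ((((\h.((\d.(\e.((d e) e))) (p h))) ((\b.(\c.b)) (\f.(\g.(\h.((f h) g)))))) ((\f.(\g.(\h.(f (g h))))) p)) (\d.(\e.((d e) e))))

Derivation:
Step 0: ((((((\f.(\g.(\h.(f (g h))))) (\d.(\e.((d e) e)))) p) ((\b.(\c.b)) (\f.(\g.(\h.((f h) g)))))) ((\f.(\g.(\h.(f (g h))))) p)) (\d.(\e.((d e) e))))
Step 1: (((((\g.(\h.((\d.(\e.((d e) e))) (g h)))) p) ((\b.(\c.b)) (\f.(\g.(\h.((f h) g)))))) ((\f.(\g.(\h.(f (g h))))) p)) (\d.(\e.((d e) e))))
Step 2: ((((\h.((\d.(\e.((d e) e))) (p h))) ((\b.(\c.b)) (\f.(\g.(\h.((f h) g)))))) ((\f.(\g.(\h.(f (g h))))) p)) (\d.(\e.((d e) e))))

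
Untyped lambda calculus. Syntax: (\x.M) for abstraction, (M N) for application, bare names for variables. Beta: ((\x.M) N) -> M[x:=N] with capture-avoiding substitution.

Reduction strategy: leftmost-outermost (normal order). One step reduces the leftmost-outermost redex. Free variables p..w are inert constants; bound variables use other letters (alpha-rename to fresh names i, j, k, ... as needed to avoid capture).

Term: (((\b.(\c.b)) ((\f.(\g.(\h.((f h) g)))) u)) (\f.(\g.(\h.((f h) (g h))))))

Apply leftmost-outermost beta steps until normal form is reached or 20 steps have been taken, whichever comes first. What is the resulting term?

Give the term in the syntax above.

Step 0: (((\b.(\c.b)) ((\f.(\g.(\h.((f h) g)))) u)) (\f.(\g.(\h.((f h) (g h))))))
Step 1: ((\c.((\f.(\g.(\h.((f h) g)))) u)) (\f.(\g.(\h.((f h) (g h))))))
Step 2: ((\f.(\g.(\h.((f h) g)))) u)
Step 3: (\g.(\h.((u h) g)))

Answer: (\g.(\h.((u h) g)))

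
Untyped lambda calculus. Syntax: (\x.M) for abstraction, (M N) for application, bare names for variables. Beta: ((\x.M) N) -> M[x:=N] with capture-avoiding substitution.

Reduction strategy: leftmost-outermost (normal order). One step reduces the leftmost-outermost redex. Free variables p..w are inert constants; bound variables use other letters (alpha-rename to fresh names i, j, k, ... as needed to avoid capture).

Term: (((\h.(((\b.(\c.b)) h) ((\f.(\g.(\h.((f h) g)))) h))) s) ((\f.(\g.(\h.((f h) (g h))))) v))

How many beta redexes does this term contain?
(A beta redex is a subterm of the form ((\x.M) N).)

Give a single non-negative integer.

Term: (((\h.(((\b.(\c.b)) h) ((\f.(\g.(\h.((f h) g)))) h))) s) ((\f.(\g.(\h.((f h) (g h))))) v))
  Redex: ((\h.(((\b.(\c.b)) h) ((\f.(\g.(\h.((f h) g)))) h))) s)
  Redex: ((\b.(\c.b)) h)
  Redex: ((\f.(\g.(\h.((f h) g)))) h)
  Redex: ((\f.(\g.(\h.((f h) (g h))))) v)
Total redexes: 4

Answer: 4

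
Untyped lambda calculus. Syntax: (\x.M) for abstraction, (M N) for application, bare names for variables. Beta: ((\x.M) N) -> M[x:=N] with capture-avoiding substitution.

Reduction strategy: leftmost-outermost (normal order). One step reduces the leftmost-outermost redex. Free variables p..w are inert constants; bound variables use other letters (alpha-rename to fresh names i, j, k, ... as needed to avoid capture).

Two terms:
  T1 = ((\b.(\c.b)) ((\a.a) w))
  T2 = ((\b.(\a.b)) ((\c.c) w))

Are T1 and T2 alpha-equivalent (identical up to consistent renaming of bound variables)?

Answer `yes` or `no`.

Term 1: ((\b.(\c.b)) ((\a.a) w))
Term 2: ((\b.(\a.b)) ((\c.c) w))
Alpha-equivalence: compare structure up to binder renaming.
Result: True

Answer: yes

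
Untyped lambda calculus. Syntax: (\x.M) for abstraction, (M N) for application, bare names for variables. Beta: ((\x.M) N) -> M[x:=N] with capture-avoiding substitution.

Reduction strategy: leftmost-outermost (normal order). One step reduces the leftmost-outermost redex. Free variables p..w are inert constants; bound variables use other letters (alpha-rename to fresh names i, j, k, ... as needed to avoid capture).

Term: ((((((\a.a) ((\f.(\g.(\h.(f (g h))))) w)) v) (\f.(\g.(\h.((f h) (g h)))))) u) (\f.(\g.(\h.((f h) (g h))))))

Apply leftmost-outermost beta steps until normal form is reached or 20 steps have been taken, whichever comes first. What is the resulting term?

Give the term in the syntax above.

Step 0: ((((((\a.a) ((\f.(\g.(\h.(f (g h))))) w)) v) (\f.(\g.(\h.((f h) (g h)))))) u) (\f.(\g.(\h.((f h) (g h))))))
Step 1: ((((((\f.(\g.(\h.(f (g h))))) w) v) (\f.(\g.(\h.((f h) (g h)))))) u) (\f.(\g.(\h.((f h) (g h))))))
Step 2: (((((\g.(\h.(w (g h)))) v) (\f.(\g.(\h.((f h) (g h)))))) u) (\f.(\g.(\h.((f h) (g h))))))
Step 3: ((((\h.(w (v h))) (\f.(\g.(\h.((f h) (g h)))))) u) (\f.(\g.(\h.((f h) (g h))))))
Step 4: (((w (v (\f.(\g.(\h.((f h) (g h))))))) u) (\f.(\g.(\h.((f h) (g h))))))

Answer: (((w (v (\f.(\g.(\h.((f h) (g h))))))) u) (\f.(\g.(\h.((f h) (g h))))))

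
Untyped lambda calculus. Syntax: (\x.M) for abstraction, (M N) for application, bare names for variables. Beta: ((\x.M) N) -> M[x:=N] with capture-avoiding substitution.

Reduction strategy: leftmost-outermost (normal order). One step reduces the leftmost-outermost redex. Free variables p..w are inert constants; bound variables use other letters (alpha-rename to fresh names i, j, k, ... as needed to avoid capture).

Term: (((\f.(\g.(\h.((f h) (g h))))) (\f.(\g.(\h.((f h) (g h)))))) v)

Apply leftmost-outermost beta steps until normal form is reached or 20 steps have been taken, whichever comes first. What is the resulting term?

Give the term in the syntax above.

Step 0: (((\f.(\g.(\h.((f h) (g h))))) (\f.(\g.(\h.((f h) (g h)))))) v)
Step 1: ((\g.(\h.(((\f.(\g.(\h.((f h) (g h))))) h) (g h)))) v)
Step 2: (\h.(((\f.(\g.(\h.((f h) (g h))))) h) (v h)))
Step 3: (\h.((\g.(\i.((h i) (g i)))) (v h)))
Step 4: (\h.(\i.((h i) ((v h) i))))

Answer: (\h.(\i.((h i) ((v h) i))))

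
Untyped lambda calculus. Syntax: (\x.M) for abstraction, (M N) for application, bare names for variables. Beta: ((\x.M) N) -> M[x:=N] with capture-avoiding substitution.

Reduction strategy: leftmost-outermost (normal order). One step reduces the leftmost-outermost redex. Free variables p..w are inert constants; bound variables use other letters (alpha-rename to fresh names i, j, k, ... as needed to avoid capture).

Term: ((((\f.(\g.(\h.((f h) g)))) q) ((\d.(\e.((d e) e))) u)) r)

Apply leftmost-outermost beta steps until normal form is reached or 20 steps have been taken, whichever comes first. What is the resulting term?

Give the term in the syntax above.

Answer: ((q r) (\e.((u e) e)))

Derivation:
Step 0: ((((\f.(\g.(\h.((f h) g)))) q) ((\d.(\e.((d e) e))) u)) r)
Step 1: (((\g.(\h.((q h) g))) ((\d.(\e.((d e) e))) u)) r)
Step 2: ((\h.((q h) ((\d.(\e.((d e) e))) u))) r)
Step 3: ((q r) ((\d.(\e.((d e) e))) u))
Step 4: ((q r) (\e.((u e) e)))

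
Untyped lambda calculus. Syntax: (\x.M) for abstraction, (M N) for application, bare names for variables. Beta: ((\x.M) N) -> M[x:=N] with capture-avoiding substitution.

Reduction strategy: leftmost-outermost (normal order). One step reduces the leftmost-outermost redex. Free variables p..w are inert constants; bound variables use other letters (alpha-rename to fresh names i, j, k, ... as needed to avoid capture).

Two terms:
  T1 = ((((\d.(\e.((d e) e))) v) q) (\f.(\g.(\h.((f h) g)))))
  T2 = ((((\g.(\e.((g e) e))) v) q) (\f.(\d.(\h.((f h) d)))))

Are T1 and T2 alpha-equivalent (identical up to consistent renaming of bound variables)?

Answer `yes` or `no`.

Answer: yes

Derivation:
Term 1: ((((\d.(\e.((d e) e))) v) q) (\f.(\g.(\h.((f h) g)))))
Term 2: ((((\g.(\e.((g e) e))) v) q) (\f.(\d.(\h.((f h) d)))))
Alpha-equivalence: compare structure up to binder renaming.
Result: True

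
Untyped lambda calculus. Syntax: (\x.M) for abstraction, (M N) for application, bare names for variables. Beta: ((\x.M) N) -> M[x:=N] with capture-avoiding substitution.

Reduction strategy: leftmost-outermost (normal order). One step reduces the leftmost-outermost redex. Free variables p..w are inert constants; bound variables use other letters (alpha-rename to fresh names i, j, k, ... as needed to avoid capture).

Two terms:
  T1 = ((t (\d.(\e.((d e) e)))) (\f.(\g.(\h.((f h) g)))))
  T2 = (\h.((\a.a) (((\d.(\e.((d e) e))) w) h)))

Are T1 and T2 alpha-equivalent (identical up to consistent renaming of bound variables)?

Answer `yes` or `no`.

Term 1: ((t (\d.(\e.((d e) e)))) (\f.(\g.(\h.((f h) g)))))
Term 2: (\h.((\a.a) (((\d.(\e.((d e) e))) w) h)))
Alpha-equivalence: compare structure up to binder renaming.
Result: False

Answer: no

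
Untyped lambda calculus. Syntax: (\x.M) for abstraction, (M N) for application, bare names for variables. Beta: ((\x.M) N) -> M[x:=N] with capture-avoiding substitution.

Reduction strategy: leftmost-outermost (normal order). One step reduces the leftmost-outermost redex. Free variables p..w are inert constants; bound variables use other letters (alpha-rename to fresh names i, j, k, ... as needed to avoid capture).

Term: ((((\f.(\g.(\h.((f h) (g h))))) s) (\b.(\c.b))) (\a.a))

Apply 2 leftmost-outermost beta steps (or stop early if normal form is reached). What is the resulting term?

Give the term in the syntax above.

Step 0: ((((\f.(\g.(\h.((f h) (g h))))) s) (\b.(\c.b))) (\a.a))
Step 1: (((\g.(\h.((s h) (g h)))) (\b.(\c.b))) (\a.a))
Step 2: ((\h.((s h) ((\b.(\c.b)) h))) (\a.a))

Answer: ((\h.((s h) ((\b.(\c.b)) h))) (\a.a))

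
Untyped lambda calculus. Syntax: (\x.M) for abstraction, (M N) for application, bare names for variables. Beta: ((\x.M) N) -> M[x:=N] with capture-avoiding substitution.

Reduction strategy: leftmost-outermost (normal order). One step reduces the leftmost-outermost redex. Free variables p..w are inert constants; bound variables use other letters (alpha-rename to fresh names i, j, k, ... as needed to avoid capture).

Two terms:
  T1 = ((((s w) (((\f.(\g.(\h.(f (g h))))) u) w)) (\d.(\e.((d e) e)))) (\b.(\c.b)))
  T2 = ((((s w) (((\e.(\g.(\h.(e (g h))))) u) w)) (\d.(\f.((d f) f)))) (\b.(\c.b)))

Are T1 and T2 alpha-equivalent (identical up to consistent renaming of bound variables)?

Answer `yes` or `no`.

Term 1: ((((s w) (((\f.(\g.(\h.(f (g h))))) u) w)) (\d.(\e.((d e) e)))) (\b.(\c.b)))
Term 2: ((((s w) (((\e.(\g.(\h.(e (g h))))) u) w)) (\d.(\f.((d f) f)))) (\b.(\c.b)))
Alpha-equivalence: compare structure up to binder renaming.
Result: True

Answer: yes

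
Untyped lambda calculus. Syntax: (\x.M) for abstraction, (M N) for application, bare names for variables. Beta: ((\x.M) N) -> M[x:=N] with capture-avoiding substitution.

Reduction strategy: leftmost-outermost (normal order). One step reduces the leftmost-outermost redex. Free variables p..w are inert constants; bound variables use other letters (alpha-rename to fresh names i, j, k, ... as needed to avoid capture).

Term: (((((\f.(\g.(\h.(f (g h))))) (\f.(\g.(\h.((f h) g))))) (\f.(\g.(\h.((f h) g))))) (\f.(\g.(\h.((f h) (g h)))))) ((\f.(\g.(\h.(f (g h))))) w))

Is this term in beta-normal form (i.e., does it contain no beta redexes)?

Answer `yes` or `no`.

Term: (((((\f.(\g.(\h.(f (g h))))) (\f.(\g.(\h.((f h) g))))) (\f.(\g.(\h.((f h) g))))) (\f.(\g.(\h.((f h) (g h)))))) ((\f.(\g.(\h.(f (g h))))) w))
Found 2 beta redex(es).

Answer: no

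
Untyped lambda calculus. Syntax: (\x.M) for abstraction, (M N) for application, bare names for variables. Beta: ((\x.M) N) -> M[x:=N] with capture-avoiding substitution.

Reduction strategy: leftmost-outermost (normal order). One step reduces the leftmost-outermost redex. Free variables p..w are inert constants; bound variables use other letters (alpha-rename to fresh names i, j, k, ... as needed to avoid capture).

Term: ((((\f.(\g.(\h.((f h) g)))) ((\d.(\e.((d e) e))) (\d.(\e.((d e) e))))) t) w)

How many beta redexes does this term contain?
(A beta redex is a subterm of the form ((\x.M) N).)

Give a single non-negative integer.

Answer: 2

Derivation:
Term: ((((\f.(\g.(\h.((f h) g)))) ((\d.(\e.((d e) e))) (\d.(\e.((d e) e))))) t) w)
  Redex: ((\f.(\g.(\h.((f h) g)))) ((\d.(\e.((d e) e))) (\d.(\e.((d e) e)))))
  Redex: ((\d.(\e.((d e) e))) (\d.(\e.((d e) e))))
Total redexes: 2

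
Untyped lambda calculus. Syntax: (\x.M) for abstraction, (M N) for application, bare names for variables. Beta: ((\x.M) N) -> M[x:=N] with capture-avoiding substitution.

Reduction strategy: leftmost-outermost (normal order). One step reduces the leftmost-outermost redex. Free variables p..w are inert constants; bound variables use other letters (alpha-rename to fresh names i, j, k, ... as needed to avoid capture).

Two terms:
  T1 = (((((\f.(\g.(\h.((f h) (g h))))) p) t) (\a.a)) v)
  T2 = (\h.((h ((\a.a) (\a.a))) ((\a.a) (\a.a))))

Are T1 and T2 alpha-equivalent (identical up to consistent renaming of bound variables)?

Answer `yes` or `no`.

Term 1: (((((\f.(\g.(\h.((f h) (g h))))) p) t) (\a.a)) v)
Term 2: (\h.((h ((\a.a) (\a.a))) ((\a.a) (\a.a))))
Alpha-equivalence: compare structure up to binder renaming.
Result: False

Answer: no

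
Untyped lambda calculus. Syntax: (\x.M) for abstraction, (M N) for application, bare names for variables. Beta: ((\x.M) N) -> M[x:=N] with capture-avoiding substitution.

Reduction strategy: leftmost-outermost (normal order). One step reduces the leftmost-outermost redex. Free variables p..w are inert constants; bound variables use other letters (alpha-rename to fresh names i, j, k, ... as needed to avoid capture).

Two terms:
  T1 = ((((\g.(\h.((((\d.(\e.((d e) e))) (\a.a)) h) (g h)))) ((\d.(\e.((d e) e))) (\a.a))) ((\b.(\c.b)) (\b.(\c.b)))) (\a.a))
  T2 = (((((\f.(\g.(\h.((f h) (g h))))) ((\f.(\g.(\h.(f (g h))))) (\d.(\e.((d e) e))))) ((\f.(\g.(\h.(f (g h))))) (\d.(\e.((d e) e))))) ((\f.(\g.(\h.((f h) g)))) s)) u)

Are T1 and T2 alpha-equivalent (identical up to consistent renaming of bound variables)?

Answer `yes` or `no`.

Term 1: ((((\g.(\h.((((\d.(\e.((d e) e))) (\a.a)) h) (g h)))) ((\d.(\e.((d e) e))) (\a.a))) ((\b.(\c.b)) (\b.(\c.b)))) (\a.a))
Term 2: (((((\f.(\g.(\h.((f h) (g h))))) ((\f.(\g.(\h.(f (g h))))) (\d.(\e.((d e) e))))) ((\f.(\g.(\h.(f (g h))))) (\d.(\e.((d e) e))))) ((\f.(\g.(\h.((f h) g)))) s)) u)
Alpha-equivalence: compare structure up to binder renaming.
Result: False

Answer: no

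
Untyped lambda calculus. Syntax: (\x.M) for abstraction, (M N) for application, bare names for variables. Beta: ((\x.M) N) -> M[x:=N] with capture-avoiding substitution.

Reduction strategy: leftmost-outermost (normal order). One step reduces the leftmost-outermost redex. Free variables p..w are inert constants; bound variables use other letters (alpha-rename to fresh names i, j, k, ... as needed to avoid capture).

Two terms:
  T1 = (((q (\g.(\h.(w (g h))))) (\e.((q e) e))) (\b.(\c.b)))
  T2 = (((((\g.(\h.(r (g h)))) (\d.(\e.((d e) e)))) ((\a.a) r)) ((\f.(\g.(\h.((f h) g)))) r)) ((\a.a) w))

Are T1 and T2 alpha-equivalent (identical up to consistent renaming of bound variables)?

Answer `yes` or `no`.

Term 1: (((q (\g.(\h.(w (g h))))) (\e.((q e) e))) (\b.(\c.b)))
Term 2: (((((\g.(\h.(r (g h)))) (\d.(\e.((d e) e)))) ((\a.a) r)) ((\f.(\g.(\h.((f h) g)))) r)) ((\a.a) w))
Alpha-equivalence: compare structure up to binder renaming.
Result: False

Answer: no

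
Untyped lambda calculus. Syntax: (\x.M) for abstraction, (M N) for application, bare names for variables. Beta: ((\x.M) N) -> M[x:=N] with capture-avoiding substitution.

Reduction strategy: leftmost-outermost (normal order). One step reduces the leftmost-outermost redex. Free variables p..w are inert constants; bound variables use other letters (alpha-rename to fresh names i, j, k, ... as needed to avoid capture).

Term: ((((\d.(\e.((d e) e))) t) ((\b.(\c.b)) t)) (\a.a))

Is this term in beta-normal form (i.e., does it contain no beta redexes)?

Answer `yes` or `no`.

Answer: no

Derivation:
Term: ((((\d.(\e.((d e) e))) t) ((\b.(\c.b)) t)) (\a.a))
Found 2 beta redex(es).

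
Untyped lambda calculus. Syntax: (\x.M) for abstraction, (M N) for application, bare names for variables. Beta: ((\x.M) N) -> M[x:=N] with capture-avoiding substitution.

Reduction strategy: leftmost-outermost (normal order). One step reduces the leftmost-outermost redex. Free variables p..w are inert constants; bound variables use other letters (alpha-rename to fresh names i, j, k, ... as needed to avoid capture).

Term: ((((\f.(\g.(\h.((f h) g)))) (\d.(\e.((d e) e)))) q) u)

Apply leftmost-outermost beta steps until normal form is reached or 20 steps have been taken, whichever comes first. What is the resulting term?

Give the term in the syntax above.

Step 0: ((((\f.(\g.(\h.((f h) g)))) (\d.(\e.((d e) e)))) q) u)
Step 1: (((\g.(\h.(((\d.(\e.((d e) e))) h) g))) q) u)
Step 2: ((\h.(((\d.(\e.((d e) e))) h) q)) u)
Step 3: (((\d.(\e.((d e) e))) u) q)
Step 4: ((\e.((u e) e)) q)
Step 5: ((u q) q)

Answer: ((u q) q)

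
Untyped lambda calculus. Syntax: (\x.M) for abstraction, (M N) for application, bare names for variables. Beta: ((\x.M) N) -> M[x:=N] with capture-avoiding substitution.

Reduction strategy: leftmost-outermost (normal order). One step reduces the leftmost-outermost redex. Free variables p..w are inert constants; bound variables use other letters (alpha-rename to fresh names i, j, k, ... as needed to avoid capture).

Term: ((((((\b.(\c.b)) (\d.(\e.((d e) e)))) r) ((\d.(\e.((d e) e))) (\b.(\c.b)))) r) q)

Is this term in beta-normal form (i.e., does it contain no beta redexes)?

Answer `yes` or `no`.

Term: ((((((\b.(\c.b)) (\d.(\e.((d e) e)))) r) ((\d.(\e.((d e) e))) (\b.(\c.b)))) r) q)
Found 2 beta redex(es).

Answer: no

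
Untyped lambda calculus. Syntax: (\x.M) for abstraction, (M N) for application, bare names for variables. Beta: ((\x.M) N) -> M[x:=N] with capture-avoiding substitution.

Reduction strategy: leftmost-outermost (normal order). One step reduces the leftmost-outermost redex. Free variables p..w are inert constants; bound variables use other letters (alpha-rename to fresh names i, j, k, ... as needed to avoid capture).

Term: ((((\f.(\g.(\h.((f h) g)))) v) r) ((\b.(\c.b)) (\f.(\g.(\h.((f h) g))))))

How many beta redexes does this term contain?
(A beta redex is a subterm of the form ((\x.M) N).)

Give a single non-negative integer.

Answer: 2

Derivation:
Term: ((((\f.(\g.(\h.((f h) g)))) v) r) ((\b.(\c.b)) (\f.(\g.(\h.((f h) g))))))
  Redex: ((\f.(\g.(\h.((f h) g)))) v)
  Redex: ((\b.(\c.b)) (\f.(\g.(\h.((f h) g)))))
Total redexes: 2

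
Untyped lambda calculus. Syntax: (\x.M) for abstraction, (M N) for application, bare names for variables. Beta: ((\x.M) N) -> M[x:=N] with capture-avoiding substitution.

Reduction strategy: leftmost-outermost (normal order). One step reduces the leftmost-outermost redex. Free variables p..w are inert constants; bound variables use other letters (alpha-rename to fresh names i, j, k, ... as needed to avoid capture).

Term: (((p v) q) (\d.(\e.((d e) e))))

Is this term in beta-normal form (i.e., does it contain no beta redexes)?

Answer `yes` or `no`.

Answer: yes

Derivation:
Term: (((p v) q) (\d.(\e.((d e) e))))
No beta redexes found.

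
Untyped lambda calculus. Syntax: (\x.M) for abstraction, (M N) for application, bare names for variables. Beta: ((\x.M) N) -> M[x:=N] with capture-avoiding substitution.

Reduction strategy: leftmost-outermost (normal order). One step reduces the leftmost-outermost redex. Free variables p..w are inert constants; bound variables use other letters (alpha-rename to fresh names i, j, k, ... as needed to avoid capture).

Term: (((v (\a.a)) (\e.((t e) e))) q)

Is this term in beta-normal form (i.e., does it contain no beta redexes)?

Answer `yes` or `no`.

Term: (((v (\a.a)) (\e.((t e) e))) q)
No beta redexes found.

Answer: yes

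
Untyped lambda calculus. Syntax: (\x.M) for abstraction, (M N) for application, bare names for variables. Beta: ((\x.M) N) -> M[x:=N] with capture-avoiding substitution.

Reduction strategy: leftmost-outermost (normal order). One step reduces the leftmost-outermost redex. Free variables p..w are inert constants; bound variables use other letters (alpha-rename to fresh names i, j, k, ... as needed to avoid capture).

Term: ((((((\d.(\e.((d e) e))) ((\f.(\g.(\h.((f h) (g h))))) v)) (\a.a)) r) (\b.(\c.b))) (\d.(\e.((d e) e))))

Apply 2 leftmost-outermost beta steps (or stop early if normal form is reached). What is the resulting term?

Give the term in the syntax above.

Answer: (((((((\f.(\g.(\h.((f h) (g h))))) v) (\a.a)) (\a.a)) r) (\b.(\c.b))) (\d.(\e.((d e) e))))

Derivation:
Step 0: ((((((\d.(\e.((d e) e))) ((\f.(\g.(\h.((f h) (g h))))) v)) (\a.a)) r) (\b.(\c.b))) (\d.(\e.((d e) e))))
Step 1: (((((\e.((((\f.(\g.(\h.((f h) (g h))))) v) e) e)) (\a.a)) r) (\b.(\c.b))) (\d.(\e.((d e) e))))
Step 2: (((((((\f.(\g.(\h.((f h) (g h))))) v) (\a.a)) (\a.a)) r) (\b.(\c.b))) (\d.(\e.((d e) e))))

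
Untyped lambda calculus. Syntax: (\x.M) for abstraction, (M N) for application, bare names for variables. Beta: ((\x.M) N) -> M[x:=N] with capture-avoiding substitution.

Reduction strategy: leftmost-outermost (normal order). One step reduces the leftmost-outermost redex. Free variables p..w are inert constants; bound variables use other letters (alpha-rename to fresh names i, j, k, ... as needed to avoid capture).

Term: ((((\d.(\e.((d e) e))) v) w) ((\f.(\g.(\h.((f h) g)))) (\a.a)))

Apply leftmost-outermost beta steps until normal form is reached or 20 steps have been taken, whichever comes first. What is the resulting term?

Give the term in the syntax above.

Step 0: ((((\d.(\e.((d e) e))) v) w) ((\f.(\g.(\h.((f h) g)))) (\a.a)))
Step 1: (((\e.((v e) e)) w) ((\f.(\g.(\h.((f h) g)))) (\a.a)))
Step 2: (((v w) w) ((\f.(\g.(\h.((f h) g)))) (\a.a)))
Step 3: (((v w) w) (\g.(\h.(((\a.a) h) g))))
Step 4: (((v w) w) (\g.(\h.(h g))))

Answer: (((v w) w) (\g.(\h.(h g))))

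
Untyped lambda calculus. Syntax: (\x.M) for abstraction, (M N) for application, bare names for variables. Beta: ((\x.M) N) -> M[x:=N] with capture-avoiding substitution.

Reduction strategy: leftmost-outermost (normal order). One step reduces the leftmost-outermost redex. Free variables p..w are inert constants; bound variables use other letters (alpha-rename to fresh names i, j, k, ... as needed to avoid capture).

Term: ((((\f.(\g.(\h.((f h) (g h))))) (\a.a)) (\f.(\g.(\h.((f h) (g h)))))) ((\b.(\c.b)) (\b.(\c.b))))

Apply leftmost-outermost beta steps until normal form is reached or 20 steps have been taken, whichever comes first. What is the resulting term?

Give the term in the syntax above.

Step 0: ((((\f.(\g.(\h.((f h) (g h))))) (\a.a)) (\f.(\g.(\h.((f h) (g h)))))) ((\b.(\c.b)) (\b.(\c.b))))
Step 1: (((\g.(\h.(((\a.a) h) (g h)))) (\f.(\g.(\h.((f h) (g h)))))) ((\b.(\c.b)) (\b.(\c.b))))
Step 2: ((\h.(((\a.a) h) ((\f.(\g.(\h.((f h) (g h))))) h))) ((\b.(\c.b)) (\b.(\c.b))))
Step 3: (((\a.a) ((\b.(\c.b)) (\b.(\c.b)))) ((\f.(\g.(\h.((f h) (g h))))) ((\b.(\c.b)) (\b.(\c.b)))))
Step 4: (((\b.(\c.b)) (\b.(\c.b))) ((\f.(\g.(\h.((f h) (g h))))) ((\b.(\c.b)) (\b.(\c.b)))))
Step 5: ((\c.(\b.(\c.b))) ((\f.(\g.(\h.((f h) (g h))))) ((\b.(\c.b)) (\b.(\c.b)))))
Step 6: (\b.(\c.b))

Answer: (\b.(\c.b))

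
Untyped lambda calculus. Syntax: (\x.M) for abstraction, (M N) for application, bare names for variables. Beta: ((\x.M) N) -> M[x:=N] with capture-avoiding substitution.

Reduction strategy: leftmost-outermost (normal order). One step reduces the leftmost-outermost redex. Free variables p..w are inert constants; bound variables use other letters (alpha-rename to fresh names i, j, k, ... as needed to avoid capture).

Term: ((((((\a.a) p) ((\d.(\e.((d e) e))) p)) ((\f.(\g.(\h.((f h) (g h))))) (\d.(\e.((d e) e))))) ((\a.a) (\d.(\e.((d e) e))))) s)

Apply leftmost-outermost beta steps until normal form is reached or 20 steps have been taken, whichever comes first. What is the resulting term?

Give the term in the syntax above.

Step 0: ((((((\a.a) p) ((\d.(\e.((d e) e))) p)) ((\f.(\g.(\h.((f h) (g h))))) (\d.(\e.((d e) e))))) ((\a.a) (\d.(\e.((d e) e))))) s)
Step 1: ((((p ((\d.(\e.((d e) e))) p)) ((\f.(\g.(\h.((f h) (g h))))) (\d.(\e.((d e) e))))) ((\a.a) (\d.(\e.((d e) e))))) s)
Step 2: ((((p (\e.((p e) e))) ((\f.(\g.(\h.((f h) (g h))))) (\d.(\e.((d e) e))))) ((\a.a) (\d.(\e.((d e) e))))) s)
Step 3: ((((p (\e.((p e) e))) (\g.(\h.(((\d.(\e.((d e) e))) h) (g h))))) ((\a.a) (\d.(\e.((d e) e))))) s)
Step 4: ((((p (\e.((p e) e))) (\g.(\h.((\e.((h e) e)) (g h))))) ((\a.a) (\d.(\e.((d e) e))))) s)
Step 5: ((((p (\e.((p e) e))) (\g.(\h.((h (g h)) (g h))))) ((\a.a) (\d.(\e.((d e) e))))) s)
Step 6: ((((p (\e.((p e) e))) (\g.(\h.((h (g h)) (g h))))) (\d.(\e.((d e) e)))) s)

Answer: ((((p (\e.((p e) e))) (\g.(\h.((h (g h)) (g h))))) (\d.(\e.((d e) e)))) s)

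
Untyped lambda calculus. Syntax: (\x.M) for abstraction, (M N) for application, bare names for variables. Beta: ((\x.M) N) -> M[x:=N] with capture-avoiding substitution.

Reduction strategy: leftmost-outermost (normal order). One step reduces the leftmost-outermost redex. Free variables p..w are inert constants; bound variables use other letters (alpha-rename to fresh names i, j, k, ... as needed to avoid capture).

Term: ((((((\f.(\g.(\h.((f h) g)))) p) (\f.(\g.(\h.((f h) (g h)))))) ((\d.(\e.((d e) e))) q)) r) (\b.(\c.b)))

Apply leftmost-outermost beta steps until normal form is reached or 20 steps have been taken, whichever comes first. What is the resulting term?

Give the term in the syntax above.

Step 0: ((((((\f.(\g.(\h.((f h) g)))) p) (\f.(\g.(\h.((f h) (g h)))))) ((\d.(\e.((d e) e))) q)) r) (\b.(\c.b)))
Step 1: (((((\g.(\h.((p h) g))) (\f.(\g.(\h.((f h) (g h)))))) ((\d.(\e.((d e) e))) q)) r) (\b.(\c.b)))
Step 2: ((((\h.((p h) (\f.(\g.(\h.((f h) (g h))))))) ((\d.(\e.((d e) e))) q)) r) (\b.(\c.b)))
Step 3: ((((p ((\d.(\e.((d e) e))) q)) (\f.(\g.(\h.((f h) (g h)))))) r) (\b.(\c.b)))
Step 4: ((((p (\e.((q e) e))) (\f.(\g.(\h.((f h) (g h)))))) r) (\b.(\c.b)))

Answer: ((((p (\e.((q e) e))) (\f.(\g.(\h.((f h) (g h)))))) r) (\b.(\c.b)))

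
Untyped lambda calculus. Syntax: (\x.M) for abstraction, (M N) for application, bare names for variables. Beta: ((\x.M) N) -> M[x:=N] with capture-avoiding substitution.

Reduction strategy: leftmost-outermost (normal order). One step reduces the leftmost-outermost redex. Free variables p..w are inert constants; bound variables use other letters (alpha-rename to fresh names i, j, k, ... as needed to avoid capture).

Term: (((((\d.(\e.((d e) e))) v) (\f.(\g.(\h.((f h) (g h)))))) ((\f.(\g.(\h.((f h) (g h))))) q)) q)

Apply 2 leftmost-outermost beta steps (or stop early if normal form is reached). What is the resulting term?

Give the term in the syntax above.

Answer: ((((v (\f.(\g.(\h.((f h) (g h)))))) (\f.(\g.(\h.((f h) (g h)))))) ((\f.(\g.(\h.((f h) (g h))))) q)) q)

Derivation:
Step 0: (((((\d.(\e.((d e) e))) v) (\f.(\g.(\h.((f h) (g h)))))) ((\f.(\g.(\h.((f h) (g h))))) q)) q)
Step 1: ((((\e.((v e) e)) (\f.(\g.(\h.((f h) (g h)))))) ((\f.(\g.(\h.((f h) (g h))))) q)) q)
Step 2: ((((v (\f.(\g.(\h.((f h) (g h)))))) (\f.(\g.(\h.((f h) (g h)))))) ((\f.(\g.(\h.((f h) (g h))))) q)) q)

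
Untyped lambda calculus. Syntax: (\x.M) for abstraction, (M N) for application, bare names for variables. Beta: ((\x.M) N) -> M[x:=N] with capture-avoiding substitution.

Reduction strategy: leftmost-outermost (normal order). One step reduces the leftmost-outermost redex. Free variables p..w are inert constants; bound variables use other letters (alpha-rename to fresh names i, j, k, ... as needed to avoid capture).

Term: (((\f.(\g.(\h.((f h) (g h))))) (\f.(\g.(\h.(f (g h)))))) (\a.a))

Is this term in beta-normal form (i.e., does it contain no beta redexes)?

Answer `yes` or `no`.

Answer: no

Derivation:
Term: (((\f.(\g.(\h.((f h) (g h))))) (\f.(\g.(\h.(f (g h)))))) (\a.a))
Found 1 beta redex(es).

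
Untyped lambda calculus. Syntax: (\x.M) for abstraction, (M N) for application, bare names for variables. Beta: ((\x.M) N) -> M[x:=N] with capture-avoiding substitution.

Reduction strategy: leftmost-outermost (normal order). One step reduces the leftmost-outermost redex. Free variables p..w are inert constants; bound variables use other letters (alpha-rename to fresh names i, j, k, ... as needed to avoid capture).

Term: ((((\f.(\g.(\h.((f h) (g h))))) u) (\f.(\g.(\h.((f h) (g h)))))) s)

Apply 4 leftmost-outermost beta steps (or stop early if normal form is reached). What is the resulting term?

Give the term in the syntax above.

Step 0: ((((\f.(\g.(\h.((f h) (g h))))) u) (\f.(\g.(\h.((f h) (g h)))))) s)
Step 1: (((\g.(\h.((u h) (g h)))) (\f.(\g.(\h.((f h) (g h)))))) s)
Step 2: ((\h.((u h) ((\f.(\g.(\h.((f h) (g h))))) h))) s)
Step 3: ((u s) ((\f.(\g.(\h.((f h) (g h))))) s))
Step 4: ((u s) (\g.(\h.((s h) (g h)))))

Answer: ((u s) (\g.(\h.((s h) (g h)))))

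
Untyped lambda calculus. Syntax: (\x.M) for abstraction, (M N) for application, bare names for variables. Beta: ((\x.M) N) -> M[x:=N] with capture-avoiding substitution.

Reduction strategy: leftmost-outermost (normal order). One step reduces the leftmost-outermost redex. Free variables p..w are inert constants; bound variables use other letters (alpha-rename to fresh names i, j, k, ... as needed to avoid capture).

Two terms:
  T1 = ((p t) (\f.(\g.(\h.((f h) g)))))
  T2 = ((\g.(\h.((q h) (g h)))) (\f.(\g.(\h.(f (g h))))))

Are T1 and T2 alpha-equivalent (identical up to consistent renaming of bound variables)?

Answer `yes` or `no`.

Term 1: ((p t) (\f.(\g.(\h.((f h) g)))))
Term 2: ((\g.(\h.((q h) (g h)))) (\f.(\g.(\h.(f (g h))))))
Alpha-equivalence: compare structure up to binder renaming.
Result: False

Answer: no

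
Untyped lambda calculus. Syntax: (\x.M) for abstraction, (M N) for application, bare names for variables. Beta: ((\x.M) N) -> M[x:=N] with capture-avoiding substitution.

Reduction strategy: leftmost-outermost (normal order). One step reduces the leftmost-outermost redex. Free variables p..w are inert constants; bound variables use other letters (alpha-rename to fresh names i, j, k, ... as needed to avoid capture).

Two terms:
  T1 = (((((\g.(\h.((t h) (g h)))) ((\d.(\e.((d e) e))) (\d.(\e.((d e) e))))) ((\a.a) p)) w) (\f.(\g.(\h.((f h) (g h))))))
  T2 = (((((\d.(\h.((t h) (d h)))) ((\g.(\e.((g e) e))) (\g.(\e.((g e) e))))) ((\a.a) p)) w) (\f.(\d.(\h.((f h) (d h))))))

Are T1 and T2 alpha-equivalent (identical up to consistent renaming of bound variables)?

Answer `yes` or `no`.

Term 1: (((((\g.(\h.((t h) (g h)))) ((\d.(\e.((d e) e))) (\d.(\e.((d e) e))))) ((\a.a) p)) w) (\f.(\g.(\h.((f h) (g h))))))
Term 2: (((((\d.(\h.((t h) (d h)))) ((\g.(\e.((g e) e))) (\g.(\e.((g e) e))))) ((\a.a) p)) w) (\f.(\d.(\h.((f h) (d h))))))
Alpha-equivalence: compare structure up to binder renaming.
Result: True

Answer: yes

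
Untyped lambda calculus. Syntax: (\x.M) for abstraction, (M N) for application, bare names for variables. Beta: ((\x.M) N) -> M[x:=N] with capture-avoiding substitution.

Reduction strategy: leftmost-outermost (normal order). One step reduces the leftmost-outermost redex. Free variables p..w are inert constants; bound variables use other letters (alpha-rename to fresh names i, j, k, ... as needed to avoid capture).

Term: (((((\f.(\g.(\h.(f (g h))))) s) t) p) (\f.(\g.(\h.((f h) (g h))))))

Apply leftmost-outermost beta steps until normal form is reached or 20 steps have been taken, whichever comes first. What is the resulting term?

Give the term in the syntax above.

Answer: ((s (t p)) (\f.(\g.(\h.((f h) (g h))))))

Derivation:
Step 0: (((((\f.(\g.(\h.(f (g h))))) s) t) p) (\f.(\g.(\h.((f h) (g h))))))
Step 1: ((((\g.(\h.(s (g h)))) t) p) (\f.(\g.(\h.((f h) (g h))))))
Step 2: (((\h.(s (t h))) p) (\f.(\g.(\h.((f h) (g h))))))
Step 3: ((s (t p)) (\f.(\g.(\h.((f h) (g h))))))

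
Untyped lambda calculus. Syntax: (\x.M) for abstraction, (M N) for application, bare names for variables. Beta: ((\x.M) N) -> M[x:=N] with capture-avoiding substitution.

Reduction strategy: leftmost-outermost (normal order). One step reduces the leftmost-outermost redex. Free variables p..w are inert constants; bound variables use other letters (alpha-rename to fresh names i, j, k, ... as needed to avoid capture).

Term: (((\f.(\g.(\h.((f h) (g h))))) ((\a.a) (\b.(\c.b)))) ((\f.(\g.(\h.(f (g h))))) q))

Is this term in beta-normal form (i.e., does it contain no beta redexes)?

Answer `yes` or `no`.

Term: (((\f.(\g.(\h.((f h) (g h))))) ((\a.a) (\b.(\c.b)))) ((\f.(\g.(\h.(f (g h))))) q))
Found 3 beta redex(es).

Answer: no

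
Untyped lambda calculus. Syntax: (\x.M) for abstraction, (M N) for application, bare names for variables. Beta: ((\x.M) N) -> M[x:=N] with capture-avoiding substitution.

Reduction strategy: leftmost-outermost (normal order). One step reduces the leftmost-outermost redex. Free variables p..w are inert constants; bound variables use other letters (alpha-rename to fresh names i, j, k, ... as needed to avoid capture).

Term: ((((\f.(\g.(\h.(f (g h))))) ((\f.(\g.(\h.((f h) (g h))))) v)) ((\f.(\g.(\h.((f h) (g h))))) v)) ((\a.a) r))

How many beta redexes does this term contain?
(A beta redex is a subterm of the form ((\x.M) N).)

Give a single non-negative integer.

Answer: 4

Derivation:
Term: ((((\f.(\g.(\h.(f (g h))))) ((\f.(\g.(\h.((f h) (g h))))) v)) ((\f.(\g.(\h.((f h) (g h))))) v)) ((\a.a) r))
  Redex: ((\f.(\g.(\h.(f (g h))))) ((\f.(\g.(\h.((f h) (g h))))) v))
  Redex: ((\f.(\g.(\h.((f h) (g h))))) v)
  Redex: ((\f.(\g.(\h.((f h) (g h))))) v)
  Redex: ((\a.a) r)
Total redexes: 4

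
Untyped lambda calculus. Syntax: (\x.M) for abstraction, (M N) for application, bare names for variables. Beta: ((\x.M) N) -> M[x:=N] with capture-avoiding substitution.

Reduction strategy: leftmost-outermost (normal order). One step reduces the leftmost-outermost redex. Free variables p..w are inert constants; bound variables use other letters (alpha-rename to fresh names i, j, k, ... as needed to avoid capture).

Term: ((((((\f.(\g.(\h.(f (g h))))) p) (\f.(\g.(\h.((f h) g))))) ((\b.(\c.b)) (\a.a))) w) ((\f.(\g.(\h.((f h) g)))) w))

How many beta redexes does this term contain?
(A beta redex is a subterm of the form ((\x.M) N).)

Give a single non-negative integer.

Term: ((((((\f.(\g.(\h.(f (g h))))) p) (\f.(\g.(\h.((f h) g))))) ((\b.(\c.b)) (\a.a))) w) ((\f.(\g.(\h.((f h) g)))) w))
  Redex: ((\f.(\g.(\h.(f (g h))))) p)
  Redex: ((\b.(\c.b)) (\a.a))
  Redex: ((\f.(\g.(\h.((f h) g)))) w)
Total redexes: 3

Answer: 3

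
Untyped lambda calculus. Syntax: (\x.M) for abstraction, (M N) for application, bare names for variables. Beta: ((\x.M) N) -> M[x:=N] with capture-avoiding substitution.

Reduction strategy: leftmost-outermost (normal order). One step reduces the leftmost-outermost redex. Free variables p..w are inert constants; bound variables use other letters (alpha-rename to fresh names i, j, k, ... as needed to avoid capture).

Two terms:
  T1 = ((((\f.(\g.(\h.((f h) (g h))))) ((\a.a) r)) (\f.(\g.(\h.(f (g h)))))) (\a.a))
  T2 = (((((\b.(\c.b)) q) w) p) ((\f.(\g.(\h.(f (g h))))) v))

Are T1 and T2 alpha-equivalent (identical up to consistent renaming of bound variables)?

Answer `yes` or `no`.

Term 1: ((((\f.(\g.(\h.((f h) (g h))))) ((\a.a) r)) (\f.(\g.(\h.(f (g h)))))) (\a.a))
Term 2: (((((\b.(\c.b)) q) w) p) ((\f.(\g.(\h.(f (g h))))) v))
Alpha-equivalence: compare structure up to binder renaming.
Result: False

Answer: no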